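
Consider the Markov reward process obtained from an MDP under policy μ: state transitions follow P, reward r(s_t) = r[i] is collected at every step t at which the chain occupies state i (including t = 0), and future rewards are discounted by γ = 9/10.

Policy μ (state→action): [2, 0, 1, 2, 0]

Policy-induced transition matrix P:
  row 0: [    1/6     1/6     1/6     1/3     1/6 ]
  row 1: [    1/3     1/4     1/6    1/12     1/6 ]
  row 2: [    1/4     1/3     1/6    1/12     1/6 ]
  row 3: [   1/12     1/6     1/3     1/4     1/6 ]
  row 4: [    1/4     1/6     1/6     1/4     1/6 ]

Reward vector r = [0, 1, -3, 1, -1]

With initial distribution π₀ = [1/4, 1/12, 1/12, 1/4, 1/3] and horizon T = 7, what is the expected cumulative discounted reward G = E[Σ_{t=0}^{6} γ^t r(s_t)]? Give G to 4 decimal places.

t=0: π = [0.2500, 0.0833, 0.0833, 0.2500, 0.3333], E[r] = -0.2500, γ^t·E[r] = -0.250000, running G = -0.250000
t=1: π = [0.1944, 0.1875, 0.2083, 0.2431, 0.1667], E[r] = -0.3611, γ^t·E[r] = -0.325000, running G = -0.575000
t=2: π = [0.2089, 0.2170, 0.2072, 0.2002, 0.1667], E[r] = -0.3709, γ^t·E[r] = -0.300469, running G = -0.875469
t=3: π = [0.2173, 0.2193, 0.2000, 0.1967, 0.1667], E[r] = -0.3508, γ^t·E[r] = -0.255727, running G = -1.131195
t=4: π = [0.2174, 0.2183, 0.1995, 0.1982, 0.1667], E[r] = -0.3485, γ^t·E[r] = -0.228664, running G = -1.359859
t=5: π = [0.2170, 0.2181, 0.1997, 0.1985, 0.1667], E[r] = -0.3492, γ^t·E[r] = -0.206191, running G = -1.566050
t=6: π = [0.2170, 0.2181, 0.1997, 0.1985, 0.1667], E[r] = -0.3493, γ^t·E[r] = -0.185651, running G = -1.751701

G = -1.7517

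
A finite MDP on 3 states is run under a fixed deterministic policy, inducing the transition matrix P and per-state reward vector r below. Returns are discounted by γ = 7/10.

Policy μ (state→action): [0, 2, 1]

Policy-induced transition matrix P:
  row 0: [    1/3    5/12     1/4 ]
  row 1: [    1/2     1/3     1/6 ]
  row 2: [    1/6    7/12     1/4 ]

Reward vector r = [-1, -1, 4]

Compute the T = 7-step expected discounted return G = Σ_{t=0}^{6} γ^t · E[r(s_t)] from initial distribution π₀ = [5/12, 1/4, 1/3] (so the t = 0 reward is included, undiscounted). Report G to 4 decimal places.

G = 0.8652

t=0: π = [0.4167, 0.2500, 0.3333], E[r] = 0.6667, γ^t·E[r] = 0.666667, running G = 0.666667
t=1: π = [0.3194, 0.4514, 0.2292], E[r] = 0.1458, γ^t·E[r] = 0.102083, running G = 0.768750
t=2: π = [0.3704, 0.4172, 0.2124], E[r] = 0.0619, γ^t·E[r] = 0.030341, running G = 0.799091
t=3: π = [0.3675, 0.4173, 0.2152], E[r] = 0.0761, γ^t·E[r] = 0.026119, running G = 0.825210
t=4: π = [0.3670, 0.4178, 0.2152], E[r] = 0.0761, γ^t·E[r] = 0.018278, running G = 0.843488
t=5: π = [0.3671, 0.4177, 0.2152], E[r] = 0.0759, γ^t·E[r] = 0.012762, running G = 0.856250
t=6: π = [0.3671, 0.4177, 0.2152], E[r] = 0.0759, γ^t·E[r] = 0.008935, running G = 0.865185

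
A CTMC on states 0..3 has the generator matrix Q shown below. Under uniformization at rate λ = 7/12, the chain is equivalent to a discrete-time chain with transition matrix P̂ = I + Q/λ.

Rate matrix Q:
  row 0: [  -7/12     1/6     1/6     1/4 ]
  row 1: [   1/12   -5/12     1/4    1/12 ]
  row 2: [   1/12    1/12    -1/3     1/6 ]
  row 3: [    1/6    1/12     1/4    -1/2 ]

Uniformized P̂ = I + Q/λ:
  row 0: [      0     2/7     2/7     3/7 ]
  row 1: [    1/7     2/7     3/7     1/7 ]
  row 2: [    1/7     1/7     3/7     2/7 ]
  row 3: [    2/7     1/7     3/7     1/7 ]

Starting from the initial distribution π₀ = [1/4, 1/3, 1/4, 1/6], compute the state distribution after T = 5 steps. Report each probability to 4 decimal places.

t=0: π = [0.2500, 0.3333, 0.2500, 0.1667]
t=1: π = [0.1310, 0.2262, 0.3929, 0.2500]
t=2: π = [0.1599, 0.1939, 0.4099, 0.2364]
t=3: π = [0.1538, 0.1934, 0.4057, 0.2471]
t=4: π = [0.1562, 0.1925, 0.4066, 0.2448]
t=5: π = [0.1555, 0.1927, 0.4063, 0.2456]

π = [0.1555, 0.1927, 0.4063, 0.2456]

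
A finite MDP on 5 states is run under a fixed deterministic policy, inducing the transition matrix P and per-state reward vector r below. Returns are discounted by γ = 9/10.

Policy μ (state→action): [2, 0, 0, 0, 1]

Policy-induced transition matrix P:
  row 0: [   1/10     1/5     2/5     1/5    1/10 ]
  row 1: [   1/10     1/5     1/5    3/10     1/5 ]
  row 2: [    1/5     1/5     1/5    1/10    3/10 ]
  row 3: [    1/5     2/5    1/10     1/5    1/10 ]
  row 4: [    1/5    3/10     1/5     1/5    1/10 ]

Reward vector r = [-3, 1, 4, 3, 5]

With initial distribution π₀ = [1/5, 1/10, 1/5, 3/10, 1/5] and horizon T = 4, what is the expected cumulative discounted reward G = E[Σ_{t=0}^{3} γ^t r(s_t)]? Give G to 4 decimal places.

t=0: π = [0.2000, 0.1000, 0.2000, 0.3000, 0.2000], E[r] = 2.2000, γ^t·E[r] = 2.200000, running G = 2.200000
t=1: π = [0.1700, 0.2800, 0.2100, 0.1900, 0.1500], E[r] = 1.9300, γ^t·E[r] = 1.737000, running G = 3.937000
t=2: π = [0.1550, 0.2530, 0.2150, 0.2070, 0.1700], E[r] = 2.1190, γ^t·E[r] = 1.716390, running G = 5.653390
t=3: π = [0.1592, 0.2584, 0.2103, 0.2038, 0.1683], E[r] = 2.0749, γ^t·E[r] = 1.512602, running G = 7.165992

G = 7.1660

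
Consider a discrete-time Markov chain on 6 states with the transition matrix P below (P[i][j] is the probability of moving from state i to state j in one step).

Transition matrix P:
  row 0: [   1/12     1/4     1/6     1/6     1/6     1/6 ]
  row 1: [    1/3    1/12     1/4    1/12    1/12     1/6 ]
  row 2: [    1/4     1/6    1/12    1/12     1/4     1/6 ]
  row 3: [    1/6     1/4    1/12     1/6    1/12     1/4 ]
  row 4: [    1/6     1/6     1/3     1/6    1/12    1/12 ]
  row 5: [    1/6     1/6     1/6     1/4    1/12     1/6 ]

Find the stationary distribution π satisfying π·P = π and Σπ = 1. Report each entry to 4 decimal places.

Balance equations π_j = Σ_i π_i·P[i][j]:
  π_0 = 1/12·π_0 + 1/3·π_1 + 1/4·π_2 + 1/6·π_3 + 1/6·π_4 + 1/6·π_5
  π_1 = 1/4·π_0 + 1/12·π_1 + 1/6·π_2 + 1/4·π_3 + 1/6·π_4 + 1/6·π_5
  π_2 = 1/6·π_0 + 1/4·π_1 + 1/12·π_2 + 1/12·π_3 + 1/3·π_4 + 1/6·π_5
  π_3 = 1/6·π_0 + 1/12·π_1 + 1/12·π_2 + 1/6·π_3 + 1/6·π_4 + 1/4·π_5
  π_4 = 1/6·π_0 + 1/12·π_1 + 1/4·π_2 + 1/12·π_3 + 1/12·π_4 + 1/12·π_5
  normalize: π_0 + π_1 + π_2 + π_3 + π_4 + π_5 = 1
Solving the linear system gives exactly π = [201/1030, 14871/82400, 7249/41200, 12443/82400, 10623/82400, 2777/16480].

π = [0.1951, 0.1805, 0.1759, 0.1510, 0.1289, 0.1685]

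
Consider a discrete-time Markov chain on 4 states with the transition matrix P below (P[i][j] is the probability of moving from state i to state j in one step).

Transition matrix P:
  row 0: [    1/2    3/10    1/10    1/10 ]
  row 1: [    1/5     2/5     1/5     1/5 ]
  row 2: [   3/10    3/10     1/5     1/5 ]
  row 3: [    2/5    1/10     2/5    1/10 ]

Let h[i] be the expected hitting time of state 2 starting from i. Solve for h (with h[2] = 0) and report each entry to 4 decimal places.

First-step conditioning: h[2] = 0; for i ≠ 2, h[i] = 1 + Σ_k P[i][k]·h[k].
  h[0] = 1 + 1/2·h[0] + 3/10·h[1] + 1/10·h[3]
  h[1] = 1 + 1/5·h[0] + 2/5·h[1] + 1/5·h[3]
  h[3] = 1 + 2/5·h[0] + 1/10·h[1] + 1/10·h[3]
Solving the 3×3 linear system over states ≠ 2 gives exactly h = [230/39, 395/78, 0, 335/78] (h[2] = 0 is the target).

h = [5.8974, 5.0641, 0.0000, 4.2949]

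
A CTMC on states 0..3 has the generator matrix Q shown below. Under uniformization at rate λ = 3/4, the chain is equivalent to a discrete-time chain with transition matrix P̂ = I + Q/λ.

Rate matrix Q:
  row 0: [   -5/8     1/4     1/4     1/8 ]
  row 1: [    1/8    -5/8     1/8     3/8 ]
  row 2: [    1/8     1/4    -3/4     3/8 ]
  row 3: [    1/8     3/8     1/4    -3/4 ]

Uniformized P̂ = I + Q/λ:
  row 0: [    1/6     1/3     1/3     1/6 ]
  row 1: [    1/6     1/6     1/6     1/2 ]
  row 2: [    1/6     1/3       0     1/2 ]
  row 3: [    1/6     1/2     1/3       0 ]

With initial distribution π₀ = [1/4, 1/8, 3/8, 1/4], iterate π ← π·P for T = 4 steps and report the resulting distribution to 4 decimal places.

π = [0.1667, 0.3276, 0.2088, 0.2969]

t=0: π = [0.2500, 0.1250, 0.3750, 0.2500]
t=1: π = [0.1667, 0.3542, 0.1875, 0.2917]
t=2: π = [0.1667, 0.3229, 0.2118, 0.2986]
t=3: π = [0.1667, 0.3293, 0.2089, 0.2951]
t=4: π = [0.1667, 0.3276, 0.2088, 0.2969]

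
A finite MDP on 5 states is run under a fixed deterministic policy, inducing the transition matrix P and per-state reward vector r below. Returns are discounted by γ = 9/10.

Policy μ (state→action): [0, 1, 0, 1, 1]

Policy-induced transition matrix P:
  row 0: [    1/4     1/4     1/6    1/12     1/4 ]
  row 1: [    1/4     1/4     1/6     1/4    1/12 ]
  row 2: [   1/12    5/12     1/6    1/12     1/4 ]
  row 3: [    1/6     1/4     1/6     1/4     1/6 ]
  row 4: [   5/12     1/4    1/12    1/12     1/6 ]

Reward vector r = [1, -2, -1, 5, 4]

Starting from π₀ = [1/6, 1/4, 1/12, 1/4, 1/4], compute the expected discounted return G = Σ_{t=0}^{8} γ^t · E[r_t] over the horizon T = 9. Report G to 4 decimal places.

G = 7.1229

t=0: π = [0.1667, 0.2500, 0.0833, 0.2500, 0.2500], E[r] = 1.8333, γ^t·E[r] = 1.833333, running G = 1.833333
t=1: π = [0.2569, 0.2639, 0.1458, 0.1667, 0.1667], E[r] = 1.0833, γ^t·E[r] = 0.975000, running G = 2.808333
t=2: π = [0.2396, 0.2743, 0.1528, 0.1551, 0.1782], E[r] = 1.0266, γ^t·E[r] = 0.831563, running G = 3.639896
t=3: π = [0.2413, 0.2755, 0.1518, 0.1549, 0.1765], E[r] = 1.0191, γ^t·E[r] = 0.742922, running G = 4.382818
t=4: π = [0.2412, 0.2753, 0.1520, 0.1551, 0.1765], E[r] = 1.0198, γ^t·E[r] = 0.669115, running G = 5.051933
t=5: π = [0.2412, 0.2753, 0.1520, 0.1551, 0.1765], E[r] = 1.0198, γ^t·E[r] = 0.602186, running G = 5.654119
t=6: π = [0.2412, 0.2753, 0.1520, 0.1551, 0.1765], E[r] = 1.0198, γ^t·E[r] = 0.541968, running G = 6.196087
t=7: π = [0.2412, 0.2753, 0.1520, 0.1551, 0.1765], E[r] = 1.0198, γ^t·E[r] = 0.487773, running G = 6.683859
t=8: π = [0.2412, 0.2753, 0.1520, 0.1551, 0.1765], E[r] = 1.0198, γ^t·E[r] = 0.438995, running G = 7.122855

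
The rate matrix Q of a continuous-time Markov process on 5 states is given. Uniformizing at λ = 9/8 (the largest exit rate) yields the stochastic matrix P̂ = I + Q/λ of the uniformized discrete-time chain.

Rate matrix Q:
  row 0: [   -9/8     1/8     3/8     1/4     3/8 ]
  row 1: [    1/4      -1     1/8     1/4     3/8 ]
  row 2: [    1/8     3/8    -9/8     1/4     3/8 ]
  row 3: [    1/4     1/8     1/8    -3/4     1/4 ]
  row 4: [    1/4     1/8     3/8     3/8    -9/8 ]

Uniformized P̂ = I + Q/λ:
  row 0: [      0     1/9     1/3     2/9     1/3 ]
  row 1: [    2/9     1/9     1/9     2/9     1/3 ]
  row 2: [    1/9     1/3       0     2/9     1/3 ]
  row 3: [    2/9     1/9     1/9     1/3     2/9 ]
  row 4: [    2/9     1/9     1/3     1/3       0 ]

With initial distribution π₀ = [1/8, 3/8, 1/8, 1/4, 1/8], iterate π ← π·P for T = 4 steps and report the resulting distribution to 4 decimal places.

t=0: π = [0.1250, 0.3750, 0.1250, 0.2500, 0.1250]
t=1: π = [0.1806, 0.1389, 0.1528, 0.2639, 0.2639]
t=2: π = [0.1651, 0.1451, 0.1929, 0.2809, 0.2160]
t=3: π = [0.1641, 0.1540, 0.1744, 0.2774, 0.2301]
t=4: π = [0.1664, 0.1499, 0.1793, 0.2786, 0.2258]

π = [0.1664, 0.1499, 0.1793, 0.2786, 0.2258]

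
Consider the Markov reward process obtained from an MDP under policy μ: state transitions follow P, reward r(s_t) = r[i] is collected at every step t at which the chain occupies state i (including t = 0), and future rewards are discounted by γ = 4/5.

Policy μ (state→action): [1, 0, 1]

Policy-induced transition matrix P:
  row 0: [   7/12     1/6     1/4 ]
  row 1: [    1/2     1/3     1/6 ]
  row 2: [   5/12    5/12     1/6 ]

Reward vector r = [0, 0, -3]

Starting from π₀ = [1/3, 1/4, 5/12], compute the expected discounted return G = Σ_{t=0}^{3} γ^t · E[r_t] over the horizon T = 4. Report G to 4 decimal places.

G = -2.4387

t=0: π = [0.3333, 0.2500, 0.4167], E[r] = -1.2500, γ^t·E[r] = -1.250000, running G = -1.250000
t=1: π = [0.4931, 0.3125, 0.1944], E[r] = -0.5833, γ^t·E[r] = -0.466667, running G = -1.716667
t=2: π = [0.5249, 0.2674, 0.2078], E[r] = -0.6233, γ^t·E[r] = -0.398889, running G = -2.115556
t=3: π = [0.5264, 0.2632, 0.2104], E[r] = -0.6312, γ^t·E[r] = -0.323185, running G = -2.438741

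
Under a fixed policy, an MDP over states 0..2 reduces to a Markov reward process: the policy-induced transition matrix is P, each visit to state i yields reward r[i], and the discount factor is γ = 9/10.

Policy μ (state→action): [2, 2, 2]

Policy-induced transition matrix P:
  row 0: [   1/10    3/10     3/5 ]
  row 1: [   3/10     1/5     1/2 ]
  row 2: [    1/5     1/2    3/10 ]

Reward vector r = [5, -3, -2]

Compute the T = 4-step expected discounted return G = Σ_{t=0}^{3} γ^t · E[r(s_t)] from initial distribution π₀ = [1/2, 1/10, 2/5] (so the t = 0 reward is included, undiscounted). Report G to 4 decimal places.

t=0: π = [0.5000, 0.1000, 0.4000], E[r] = 1.4000, γ^t·E[r] = 1.400000, running G = 1.400000
t=1: π = [0.1600, 0.3700, 0.4700], E[r] = -1.2500, γ^t·E[r] = -1.125000, running G = 0.275000
t=2: π = [0.2210, 0.3570, 0.4220], E[r] = -0.8100, γ^t·E[r] = -0.656100, running G = -0.381100
t=3: π = [0.2136, 0.3487, 0.4377], E[r] = -0.8535, γ^t·E[r] = -0.622202, running G = -1.003302

G = -1.0033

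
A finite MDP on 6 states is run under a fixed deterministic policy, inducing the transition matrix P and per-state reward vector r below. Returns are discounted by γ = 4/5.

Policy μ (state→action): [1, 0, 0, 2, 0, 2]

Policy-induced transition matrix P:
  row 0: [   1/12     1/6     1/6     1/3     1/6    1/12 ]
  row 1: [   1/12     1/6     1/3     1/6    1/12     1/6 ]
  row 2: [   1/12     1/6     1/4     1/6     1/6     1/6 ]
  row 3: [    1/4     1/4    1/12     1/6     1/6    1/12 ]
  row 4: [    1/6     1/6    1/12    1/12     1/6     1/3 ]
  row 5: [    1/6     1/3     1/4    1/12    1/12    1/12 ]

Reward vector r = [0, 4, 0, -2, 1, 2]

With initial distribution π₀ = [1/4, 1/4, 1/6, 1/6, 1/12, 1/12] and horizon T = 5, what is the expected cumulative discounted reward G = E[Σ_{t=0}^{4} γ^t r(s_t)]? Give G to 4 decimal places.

G = 3.0206

t=0: π = [0.2500, 0.2500, 0.1667, 0.1667, 0.0833, 0.0833], E[r] = 0.9167, γ^t·E[r] = 0.916667, running G = 0.916667
t=1: π = [0.1250, 0.1944, 0.2083, 0.1944, 0.1389, 0.1389], E[r] = 0.8056, γ^t·E[r] = 0.644444, running G = 1.561111
t=2: π = [0.1389, 0.2060, 0.2002, 0.1644, 0.1389, 0.1516], E[r] = 0.9375, γ^t·E[r] = 0.600000, running G = 2.161111
t=3: π = [0.1349, 0.2056, 0.2051, 0.1656, 0.1369, 0.1519], E[r] = 0.9320, γ^t·E[r] = 0.477185, running G = 2.638296
t=4: π = [0.1350, 0.2058, 0.2055, 0.1651, 0.1369, 0.1518], E[r] = 0.9334, γ^t·E[r] = 0.382311, running G = 3.020607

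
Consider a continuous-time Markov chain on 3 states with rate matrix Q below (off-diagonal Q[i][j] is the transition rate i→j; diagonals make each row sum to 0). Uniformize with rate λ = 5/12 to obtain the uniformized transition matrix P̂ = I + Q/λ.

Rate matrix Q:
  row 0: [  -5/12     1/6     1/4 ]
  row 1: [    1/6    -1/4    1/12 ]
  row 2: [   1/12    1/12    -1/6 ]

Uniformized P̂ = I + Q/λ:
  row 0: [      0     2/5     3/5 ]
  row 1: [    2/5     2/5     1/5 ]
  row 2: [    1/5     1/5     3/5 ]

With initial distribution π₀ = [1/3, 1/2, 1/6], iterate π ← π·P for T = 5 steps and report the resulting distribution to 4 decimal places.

t=0: π = [0.3333, 0.5000, 0.1667]
t=1: π = [0.2333, 0.3667, 0.4000]
t=2: π = [0.2267, 0.3200, 0.4533]
t=3: π = [0.2187, 0.3093, 0.4720]
t=4: π = [0.2181, 0.3056, 0.4763]
t=5: π = [0.2175, 0.3047, 0.4778]

π = [0.2175, 0.3047, 0.4778]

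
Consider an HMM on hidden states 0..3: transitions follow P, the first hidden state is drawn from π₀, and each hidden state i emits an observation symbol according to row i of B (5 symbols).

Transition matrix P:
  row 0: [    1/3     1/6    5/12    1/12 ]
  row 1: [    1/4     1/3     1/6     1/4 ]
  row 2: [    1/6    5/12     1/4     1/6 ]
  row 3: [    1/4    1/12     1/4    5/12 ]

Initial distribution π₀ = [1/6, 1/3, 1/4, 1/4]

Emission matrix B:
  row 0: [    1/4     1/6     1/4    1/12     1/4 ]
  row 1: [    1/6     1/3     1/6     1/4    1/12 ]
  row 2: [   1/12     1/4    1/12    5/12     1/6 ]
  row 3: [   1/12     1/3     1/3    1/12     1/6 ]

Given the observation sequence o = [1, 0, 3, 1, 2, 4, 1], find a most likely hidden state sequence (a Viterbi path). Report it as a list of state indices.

t=0: δ = [2.778e-02, 1.111e-01, 6.250e-02, 8.333e-02]  (obs o_0=1)
t=1: δ = [6.944e-03, 6.173e-03, 1.736e-03, 2.894e-03]  ψ = [1, 1, 3, 3]  (obs o_1=0)
t=2: δ = [1.929e-04, 5.144e-04, 1.206e-03, 1.286e-04]  ψ = [0, 1, 0, 1]  (obs o_2=3)
t=3: δ = [3.349e-05, 1.674e-04, 7.535e-05, 6.698e-05]  ψ = [2, 2, 2, 2]  (obs o_3=1)
t=4: δ = [1.047e-05, 9.303e-06, 2.326e-06, 1.395e-05]  ψ = [1, 1, 1, 1]  (obs o_4=2)
t=5: δ = [8.721e-07, 2.584e-07, 7.268e-07, 9.690e-07]  ψ = [0, 1, 0, 3]  (obs o_5=4)
t=6: δ = [4.845e-08, 1.009e-07, 9.085e-08, 1.346e-07]  ψ = [0, 2, 0, 3]  (obs o_6=1)
backtrack: best end state = 3; path = [1, 0, 2, 1, 3, 3, 3]

path = [1, 0, 2, 1, 3, 3, 3]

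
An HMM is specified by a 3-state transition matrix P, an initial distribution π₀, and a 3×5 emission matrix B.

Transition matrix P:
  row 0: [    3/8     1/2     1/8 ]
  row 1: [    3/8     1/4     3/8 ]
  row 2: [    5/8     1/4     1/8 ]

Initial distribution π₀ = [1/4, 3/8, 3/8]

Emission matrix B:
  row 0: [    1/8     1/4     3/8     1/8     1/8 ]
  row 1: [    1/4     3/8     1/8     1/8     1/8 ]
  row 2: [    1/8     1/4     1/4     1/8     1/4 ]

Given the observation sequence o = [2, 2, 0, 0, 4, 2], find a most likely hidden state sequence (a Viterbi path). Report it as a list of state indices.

path = [2, 0, 1, 1, 2, 0]

t=0: δ = [9.375e-02, 4.688e-02, 9.375e-02]  (obs o_0=2)
t=1: δ = [2.197e-02, 5.859e-03, 4.395e-03]  ψ = [2, 0, 1]  (obs o_1=2)
t=2: δ = [1.030e-03, 2.747e-03, 3.433e-04]  ψ = [0, 0, 0]  (obs o_2=0)
t=3: δ = [1.287e-04, 1.717e-04, 1.287e-04]  ψ = [1, 1, 1]  (obs o_3=0)
t=4: δ = [1.006e-05, 8.047e-06, 1.609e-05]  ψ = [2, 0, 1]  (obs o_4=4)
t=5: δ = [3.772e-06, 6.286e-07, 7.544e-07]  ψ = [2, 0, 1]  (obs o_5=2)
backtrack: best end state = 0; path = [2, 0, 1, 1, 2, 0]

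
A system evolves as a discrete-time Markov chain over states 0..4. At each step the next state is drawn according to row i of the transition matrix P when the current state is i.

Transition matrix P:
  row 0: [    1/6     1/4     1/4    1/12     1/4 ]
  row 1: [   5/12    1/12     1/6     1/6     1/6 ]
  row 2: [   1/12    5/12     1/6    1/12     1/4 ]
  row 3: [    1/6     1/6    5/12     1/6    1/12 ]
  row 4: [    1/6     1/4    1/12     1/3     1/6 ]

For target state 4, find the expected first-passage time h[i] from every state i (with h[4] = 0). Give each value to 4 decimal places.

h = [4.7325, 5.1259, 4.7930, 5.5682, 0.0000]

First-step conditioning: h[4] = 0; for i ≠ 4, h[i] = 1 + Σ_k P[i][k]·h[k].
  h[0] = 1 + 1/6·h[0] + 1/4·h[1] + 1/4·h[2] + 1/12·h[3]
  h[1] = 1 + 5/12·h[0] + 1/12·h[1] + 1/6·h[2] + 1/6·h[3]
  h[2] = 1 + 1/12·h[0] + 5/12·h[1] + 1/6·h[2] + 1/12·h[3]
  h[3] = 1 + 1/6·h[0] + 1/6·h[1] + 5/12·h[2] + 1/6·h[3]
Solving the 4×4 linear system over states ≠ 4 gives exactly h = [24396/5155, 26424/5155, 24708/5155, 28704/5155, 0] (h[4] = 0 is the target).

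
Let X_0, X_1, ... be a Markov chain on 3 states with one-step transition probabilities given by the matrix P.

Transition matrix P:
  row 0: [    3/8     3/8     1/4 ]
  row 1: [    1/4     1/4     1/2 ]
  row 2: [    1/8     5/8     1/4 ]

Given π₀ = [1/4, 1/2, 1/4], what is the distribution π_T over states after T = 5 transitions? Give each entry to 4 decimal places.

π = [0.2354, 0.4114, 0.3532]

t=0: π = [0.2500, 0.5000, 0.2500]
t=1: π = [0.2500, 0.3750, 0.3750]
t=2: π = [0.2344, 0.4219, 0.3438]
t=3: π = [0.2363, 0.4082, 0.3555]
t=4: π = [0.2351, 0.4128, 0.3521]
t=5: π = [0.2354, 0.4114, 0.3532]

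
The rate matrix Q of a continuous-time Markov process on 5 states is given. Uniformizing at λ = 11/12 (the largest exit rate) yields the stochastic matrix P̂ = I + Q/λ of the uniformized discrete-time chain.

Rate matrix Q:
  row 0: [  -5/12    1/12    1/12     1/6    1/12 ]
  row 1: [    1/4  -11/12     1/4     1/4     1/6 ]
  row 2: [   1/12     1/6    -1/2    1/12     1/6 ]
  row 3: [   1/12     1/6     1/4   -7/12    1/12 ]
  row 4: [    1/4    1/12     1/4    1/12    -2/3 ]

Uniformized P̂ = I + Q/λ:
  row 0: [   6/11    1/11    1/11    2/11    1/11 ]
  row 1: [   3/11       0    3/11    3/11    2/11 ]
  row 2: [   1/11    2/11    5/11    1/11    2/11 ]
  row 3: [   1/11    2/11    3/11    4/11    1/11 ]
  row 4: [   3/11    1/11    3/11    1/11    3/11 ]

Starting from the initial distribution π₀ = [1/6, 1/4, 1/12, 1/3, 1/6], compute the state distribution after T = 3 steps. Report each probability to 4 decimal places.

t=0: π = [0.1667, 0.2500, 0.0833, 0.3333, 0.1667]
t=1: π = [0.2424, 0.1061, 0.2576, 0.2424, 0.1515]
t=2: π = [0.2479, 0.1267, 0.2755, 0.1983, 0.1515]
t=3: π = [0.2542, 0.1225, 0.2777, 0.1906, 0.1550]

π = [0.2542, 0.1225, 0.2777, 0.1906, 0.1550]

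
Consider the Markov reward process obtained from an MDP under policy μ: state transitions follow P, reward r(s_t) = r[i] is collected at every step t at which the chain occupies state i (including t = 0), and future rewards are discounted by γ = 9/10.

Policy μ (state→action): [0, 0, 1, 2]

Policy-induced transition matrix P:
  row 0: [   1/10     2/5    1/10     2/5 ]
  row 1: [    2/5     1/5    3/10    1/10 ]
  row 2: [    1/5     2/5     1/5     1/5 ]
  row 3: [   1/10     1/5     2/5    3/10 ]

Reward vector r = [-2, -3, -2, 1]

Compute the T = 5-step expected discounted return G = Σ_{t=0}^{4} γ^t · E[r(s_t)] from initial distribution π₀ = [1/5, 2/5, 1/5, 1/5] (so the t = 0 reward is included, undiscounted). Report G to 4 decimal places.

G = -6.7250

t=0: π = [0.2000, 0.4000, 0.2000, 0.2000], E[r] = -1.8000, γ^t·E[r] = -1.800000, running G = -1.800000
t=1: π = [0.2400, 0.2800, 0.2600, 0.2200], E[r] = -1.6200, γ^t·E[r] = -1.458000, running G = -3.258000
t=2: π = [0.2100, 0.3000, 0.2480, 0.2420], E[r] = -1.5740, γ^t·E[r] = -1.274940, running G = -4.532940
t=3: π = [0.2148, 0.2916, 0.2574, 0.2362], E[r] = -1.5830, γ^t·E[r] = -1.154007, running G = -5.686947
t=4: π = [0.2132, 0.2944, 0.2549, 0.2374], E[r] = -1.5822, γ^t·E[r] = -1.038068, running G = -6.725015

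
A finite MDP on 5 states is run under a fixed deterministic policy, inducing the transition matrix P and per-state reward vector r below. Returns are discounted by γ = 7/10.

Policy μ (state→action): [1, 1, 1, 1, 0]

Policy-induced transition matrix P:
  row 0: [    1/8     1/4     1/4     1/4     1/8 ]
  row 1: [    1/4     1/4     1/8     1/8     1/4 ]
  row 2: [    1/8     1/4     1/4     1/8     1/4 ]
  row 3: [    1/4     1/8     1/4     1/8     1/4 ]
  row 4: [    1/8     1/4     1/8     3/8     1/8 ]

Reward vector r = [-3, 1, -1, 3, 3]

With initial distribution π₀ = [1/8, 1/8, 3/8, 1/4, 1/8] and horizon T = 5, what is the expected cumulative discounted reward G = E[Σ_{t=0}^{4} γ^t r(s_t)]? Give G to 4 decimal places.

t=0: π = [0.1250, 0.1250, 0.3750, 0.2500, 0.1250], E[r] = 0.5000, γ^t·E[r] = 0.500000, running G = 0.500000
t=1: π = [0.1719, 0.2188, 0.2188, 0.1719, 0.2188], E[r] = 0.6563, γ^t·E[r] = 0.459375, running G = 0.959375
t=2: π = [0.1738, 0.2285, 0.1953, 0.2012, 0.2012], E[r] = 0.7188, γ^t·E[r] = 0.352188, running G = 1.311563
t=3: π = [0.1787, 0.2249, 0.1963, 0.1970, 0.2031], E[r] = 0.6929, γ^t·E[r] = 0.237655, running G = 1.549217
t=4: π = [0.1777, 0.2254, 0.1965, 0.1981, 0.2023], E[r] = 0.6968, γ^t·E[r] = 0.167311, running G = 1.716528

G = 1.7165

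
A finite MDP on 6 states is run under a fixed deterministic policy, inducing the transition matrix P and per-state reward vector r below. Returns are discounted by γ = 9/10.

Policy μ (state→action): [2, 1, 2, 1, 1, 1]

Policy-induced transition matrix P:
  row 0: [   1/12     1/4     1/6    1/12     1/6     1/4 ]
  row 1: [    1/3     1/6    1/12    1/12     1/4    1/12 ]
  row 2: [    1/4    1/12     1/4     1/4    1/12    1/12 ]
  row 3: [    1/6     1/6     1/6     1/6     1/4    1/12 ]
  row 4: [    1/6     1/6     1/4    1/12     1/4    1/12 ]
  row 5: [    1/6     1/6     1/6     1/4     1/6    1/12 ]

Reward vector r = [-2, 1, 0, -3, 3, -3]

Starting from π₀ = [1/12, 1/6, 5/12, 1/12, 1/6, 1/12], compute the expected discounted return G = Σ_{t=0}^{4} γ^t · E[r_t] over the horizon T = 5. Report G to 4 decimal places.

t=0: π = [0.0833, 0.1667, 0.4167, 0.0833, 0.1667, 0.0833], E[r] = 0.0000, γ^t·E[r] = 0.000000, running G = 0.000000
t=1: π = [0.2222, 0.1389, 0.2014, 0.1736, 0.1667, 0.0972], E[r] = -0.6181, γ^t·E[r] = -0.556250, running G = -0.556250
t=2: π = [0.1881, 0.1684, 0.1858, 0.1476, 0.1898, 0.1204], E[r] = -0.4421, γ^t·E[r] = -0.358125, running G = -0.914375
t=3: π = [0.1945, 0.1669, 0.1839, 0.1467, 0.1933, 0.1147], E[r] = -0.4262, γ^t·E[r] = -0.310711, running G = -1.225086
t=4: π = [0.1936, 0.1676, 0.1842, 0.1453, 0.1936, 0.1158], E[r] = -0.4221, γ^t·E[r] = -0.276969, running G = -1.502055

G = -1.5021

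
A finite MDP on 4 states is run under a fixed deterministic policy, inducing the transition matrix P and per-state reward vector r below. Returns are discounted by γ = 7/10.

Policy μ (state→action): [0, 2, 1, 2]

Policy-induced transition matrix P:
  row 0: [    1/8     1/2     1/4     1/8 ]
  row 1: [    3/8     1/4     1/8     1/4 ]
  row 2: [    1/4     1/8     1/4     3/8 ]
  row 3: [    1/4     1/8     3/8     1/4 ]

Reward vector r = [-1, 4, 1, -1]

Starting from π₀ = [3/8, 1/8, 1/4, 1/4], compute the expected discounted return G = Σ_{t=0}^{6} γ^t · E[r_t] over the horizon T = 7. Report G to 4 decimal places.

G = 1.7793

t=0: π = [0.3750, 0.1250, 0.2500, 0.2500], E[r] = 0.1250, γ^t·E[r] = 0.125000, running G = 0.125000
t=1: π = [0.2188, 0.2813, 0.2656, 0.2344], E[r] = 0.9375, γ^t·E[r] = 0.656250, running G = 0.781250
t=2: π = [0.2578, 0.2422, 0.2441, 0.2559], E[r] = 0.6992, γ^t·E[r] = 0.342617, running G = 1.123867
t=3: π = [0.2480, 0.2520, 0.2517, 0.2483], E[r] = 0.7632, γ^t·E[r] = 0.261772, running G = 1.385639
t=4: π = [0.2505, 0.2495, 0.2495, 0.2505], E[r] = 0.7466, γ^t·E[r] = 0.179269, running G = 1.564908
t=5: π = [0.2499, 0.2501, 0.2501, 0.2499], E[r] = 0.7508, γ^t·E[r] = 0.126195, running G = 1.691103
t=6: π = [0.2500, 0.2500, 0.2500, 0.2500], E[r] = 0.7498, γ^t·E[r] = 0.088212, running G = 1.779315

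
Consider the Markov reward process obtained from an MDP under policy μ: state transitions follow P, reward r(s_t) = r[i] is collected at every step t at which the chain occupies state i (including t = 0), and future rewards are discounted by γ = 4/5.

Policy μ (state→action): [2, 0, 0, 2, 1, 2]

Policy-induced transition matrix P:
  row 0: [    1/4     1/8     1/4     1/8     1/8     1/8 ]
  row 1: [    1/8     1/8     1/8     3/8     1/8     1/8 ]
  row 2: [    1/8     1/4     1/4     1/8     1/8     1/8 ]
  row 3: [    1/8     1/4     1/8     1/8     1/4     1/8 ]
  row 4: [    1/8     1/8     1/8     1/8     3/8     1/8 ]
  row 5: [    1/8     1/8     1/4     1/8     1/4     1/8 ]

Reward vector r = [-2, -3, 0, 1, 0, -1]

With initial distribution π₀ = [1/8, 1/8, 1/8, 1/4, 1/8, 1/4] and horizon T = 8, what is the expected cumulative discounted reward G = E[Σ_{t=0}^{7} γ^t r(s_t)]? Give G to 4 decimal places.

t=0: π = [0.1250, 0.1250, 0.1250, 0.2500, 0.1250, 0.2500], E[r] = -0.6250, γ^t·E[r] = -0.625000, running G = -0.625000
t=1: π = [0.1406, 0.1719, 0.1875, 0.1563, 0.2188, 0.1250], E[r] = -0.7656, γ^t·E[r] = -0.612500, running G = -1.237500
t=2: π = [0.1426, 0.1680, 0.1816, 0.1680, 0.2148, 0.1250], E[r] = -0.7461, γ^t·E[r] = -0.477500, running G = -1.715000
t=3: π = [0.1428, 0.1687, 0.1812, 0.1670, 0.2153, 0.1250], E[r] = -0.7498, γ^t·E[r] = -0.383875, running G = -2.098875
t=4: π = [0.1429, 0.1685, 0.1811, 0.1672, 0.2153, 0.1250], E[r] = -0.7491, γ^t·E[r] = -0.306825, running G = -2.405700
t=5: π = [0.1429, 0.1685, 0.1811, 0.1671, 0.2154, 0.1250], E[r] = -0.7492, γ^t·E[r] = -0.245496, running G = -2.651196
t=6: π = [0.1429, 0.1685, 0.1811, 0.1671, 0.2154, 0.1250], E[r] = -0.7492, γ^t·E[r] = -0.196392, running G = -2.847588
t=7: π = [0.1429, 0.1685, 0.1811, 0.1671, 0.2154, 0.1250], E[r] = -0.7492, γ^t·E[r] = -0.157114, running G = -3.004702

G = -3.0047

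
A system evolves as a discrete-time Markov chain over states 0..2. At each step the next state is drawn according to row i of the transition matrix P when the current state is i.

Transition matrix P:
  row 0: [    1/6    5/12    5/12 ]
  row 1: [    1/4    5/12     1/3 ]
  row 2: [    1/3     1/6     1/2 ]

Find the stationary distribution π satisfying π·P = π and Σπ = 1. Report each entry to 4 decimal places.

Balance equations π_j = Σ_i π_i·P[i][j]:
  π_0 = 1/6·π_0 + 1/4·π_1 + 1/3·π_2
  π_1 = 5/12·π_0 + 5/12·π_1 + 1/6·π_2
  normalize: π_0 + π_1 + π_2 = 1
Solving the linear system gives exactly π = [34/129, 40/129, 55/129].

π = [0.2636, 0.3101, 0.4264]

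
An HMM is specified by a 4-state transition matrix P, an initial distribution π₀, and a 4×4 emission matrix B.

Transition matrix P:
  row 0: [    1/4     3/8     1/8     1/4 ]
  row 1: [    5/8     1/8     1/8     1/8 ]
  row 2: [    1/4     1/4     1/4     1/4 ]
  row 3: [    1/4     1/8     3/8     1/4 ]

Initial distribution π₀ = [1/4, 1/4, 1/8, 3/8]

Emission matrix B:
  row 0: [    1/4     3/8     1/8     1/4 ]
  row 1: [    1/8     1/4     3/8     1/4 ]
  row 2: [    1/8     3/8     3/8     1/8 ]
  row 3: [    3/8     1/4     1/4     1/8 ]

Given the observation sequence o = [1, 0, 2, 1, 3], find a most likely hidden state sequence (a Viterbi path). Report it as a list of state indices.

path = [1, 0, 1, 0, 1]

t=0: δ = [9.375e-02, 6.250e-02, 4.688e-02, 9.375e-02]  (obs o_0=1)
t=1: δ = [9.766e-03, 4.395e-03, 4.395e-03, 8.789e-03]  ψ = [1, 0, 3, 0]  (obs o_1=0)
t=2: δ = [3.433e-04, 1.373e-03, 1.236e-03, 6.104e-04]  ψ = [1, 0, 3, 0]  (obs o_2=2)
t=3: δ = [3.219e-04, 7.725e-05, 1.159e-04, 7.725e-05]  ψ = [1, 2, 2, 2]  (obs o_3=1)
t=4: δ = [2.012e-05, 3.017e-05, 5.029e-06, 1.006e-05]  ψ = [0, 0, 0, 0]  (obs o_4=3)
backtrack: best end state = 1; path = [1, 0, 1, 0, 1]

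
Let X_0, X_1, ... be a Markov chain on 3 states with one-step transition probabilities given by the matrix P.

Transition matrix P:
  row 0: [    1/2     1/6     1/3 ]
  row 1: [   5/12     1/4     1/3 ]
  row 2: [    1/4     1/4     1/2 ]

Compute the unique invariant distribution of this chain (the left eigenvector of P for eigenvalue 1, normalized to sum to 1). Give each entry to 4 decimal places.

π = [0.3818, 0.2182, 0.4000]

Balance equations π_j = Σ_i π_i·P[i][j]:
  π_0 = 1/2·π_0 + 5/12·π_1 + 1/4·π_2
  π_1 = 1/6·π_0 + 1/4·π_1 + 1/4·π_2
  normalize: π_0 + π_1 + π_2 = 1
Solving the linear system gives exactly π = [21/55, 12/55, 2/5].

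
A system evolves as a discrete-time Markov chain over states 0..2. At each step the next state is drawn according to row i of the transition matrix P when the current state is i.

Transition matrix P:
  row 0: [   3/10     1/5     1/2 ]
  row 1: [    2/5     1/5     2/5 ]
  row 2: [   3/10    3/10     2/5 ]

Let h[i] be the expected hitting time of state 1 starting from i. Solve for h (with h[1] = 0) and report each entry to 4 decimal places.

h = [4.0741, 0.0000, 3.7037]

First-step conditioning: h[1] = 0; for i ≠ 1, h[i] = 1 + Σ_k P[i][k]·h[k].
  h[0] = 1 + 3/10·h[0] + 1/2·h[2]
  h[2] = 1 + 3/10·h[0] + 2/5·h[2]
Solving the 2×2 linear system over states ≠ 1 gives exactly h = [110/27, 0, 100/27] (h[1] = 0 is the target).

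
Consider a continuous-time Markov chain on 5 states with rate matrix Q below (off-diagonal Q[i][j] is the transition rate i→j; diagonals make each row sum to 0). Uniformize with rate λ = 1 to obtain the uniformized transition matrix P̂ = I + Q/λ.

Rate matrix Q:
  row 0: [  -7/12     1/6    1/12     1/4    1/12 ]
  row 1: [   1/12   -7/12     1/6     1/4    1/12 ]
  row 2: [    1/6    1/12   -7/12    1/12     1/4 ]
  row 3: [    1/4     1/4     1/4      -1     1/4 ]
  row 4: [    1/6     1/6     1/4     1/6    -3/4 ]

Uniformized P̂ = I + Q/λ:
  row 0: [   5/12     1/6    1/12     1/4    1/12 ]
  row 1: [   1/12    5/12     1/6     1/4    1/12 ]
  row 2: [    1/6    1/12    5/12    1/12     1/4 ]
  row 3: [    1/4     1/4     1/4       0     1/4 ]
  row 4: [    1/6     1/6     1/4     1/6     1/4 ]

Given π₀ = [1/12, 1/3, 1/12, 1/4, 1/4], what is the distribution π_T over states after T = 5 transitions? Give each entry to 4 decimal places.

π = [0.2155, 0.2136, 0.2357, 0.1566, 0.1785]

t=0: π = [0.0833, 0.3333, 0.0833, 0.2500, 0.2500]
t=1: π = [0.1806, 0.2639, 0.2222, 0.1528, 0.1806]
t=2: π = [0.2025, 0.2269, 0.2350, 0.1597, 0.1759]
t=3: π = [0.2117, 0.2171, 0.2365, 0.1563, 0.1784]
t=4: π = [0.2145, 0.2143, 0.2360, 0.1567, 0.1785]
t=5: π = [0.2155, 0.2136, 0.2357, 0.1566, 0.1785]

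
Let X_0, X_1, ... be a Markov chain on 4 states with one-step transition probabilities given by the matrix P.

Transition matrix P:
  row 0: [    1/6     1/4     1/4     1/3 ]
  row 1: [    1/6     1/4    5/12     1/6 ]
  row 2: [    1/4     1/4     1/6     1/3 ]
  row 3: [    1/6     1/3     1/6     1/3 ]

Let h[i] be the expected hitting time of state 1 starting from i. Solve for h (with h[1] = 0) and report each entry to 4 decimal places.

First-step conditioning: h[1] = 0; for i ≠ 1, h[i] = 1 + Σ_k P[i][k]·h[k].
  h[0] = 1 + 1/6·h[0] + 1/4·h[2] + 1/3·h[3]
  h[2] = 1 + 1/4·h[0] + 1/6·h[2] + 1/3·h[3]
  h[3] = 1 + 1/6·h[0] + 1/6·h[2] + 1/3·h[3]
Solving the 3×3 linear system over states ≠ 1 gives exactly h = [18/5, 0, 18/5, 33/10] (h[1] = 0 is the target).

h = [3.6000, 0.0000, 3.6000, 3.3000]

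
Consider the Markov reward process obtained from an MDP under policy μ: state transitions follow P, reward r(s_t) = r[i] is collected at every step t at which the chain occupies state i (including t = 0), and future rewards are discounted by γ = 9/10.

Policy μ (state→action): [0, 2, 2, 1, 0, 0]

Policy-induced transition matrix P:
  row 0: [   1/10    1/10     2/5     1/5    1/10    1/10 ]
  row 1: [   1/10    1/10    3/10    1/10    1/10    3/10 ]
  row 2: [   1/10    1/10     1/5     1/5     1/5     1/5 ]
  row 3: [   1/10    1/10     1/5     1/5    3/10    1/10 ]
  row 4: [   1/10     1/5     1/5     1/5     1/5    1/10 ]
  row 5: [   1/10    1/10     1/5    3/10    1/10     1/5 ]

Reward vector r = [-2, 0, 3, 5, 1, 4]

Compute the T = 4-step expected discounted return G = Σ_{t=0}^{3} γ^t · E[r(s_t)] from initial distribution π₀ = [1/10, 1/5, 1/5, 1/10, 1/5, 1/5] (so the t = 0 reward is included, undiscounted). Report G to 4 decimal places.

t=0: π = [0.1000, 0.2000, 0.2000, 0.1000, 0.2000, 0.2000], E[r] = 1.9000, γ^t·E[r] = 1.900000, running G = 1.900000
t=1: π = [0.1000, 0.1200, 0.2400, 0.2000, 0.1600, 0.1800], E[r] = 2.4000, γ^t·E[r] = 2.160000, running G = 4.060000
t=2: π = [0.1000, 0.1160, 0.2320, 0.2060, 0.1800, 0.1660], E[r] = 2.3700, γ^t·E[r] = 1.919700, running G = 5.979700
t=3: π = [0.1000, 0.1180, 0.2316, 0.2050, 0.1824, 0.1630], E[r] = 2.3542, γ^t·E[r] = 1.716212, running G = 7.695912

G = 7.6959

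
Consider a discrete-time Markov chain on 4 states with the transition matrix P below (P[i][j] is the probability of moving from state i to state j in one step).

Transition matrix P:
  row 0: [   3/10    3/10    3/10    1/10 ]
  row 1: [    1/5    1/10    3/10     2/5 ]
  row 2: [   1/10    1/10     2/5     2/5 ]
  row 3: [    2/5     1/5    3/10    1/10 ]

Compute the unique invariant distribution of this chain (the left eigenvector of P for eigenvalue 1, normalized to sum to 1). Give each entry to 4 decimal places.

Balance equations π_j = Σ_i π_i·P[i][j]:
  π_0 = 3/10·π_0 + 1/5·π_1 + 1/10·π_2 + 2/5·π_3
  π_1 = 3/10·π_0 + 1/10·π_1 + 1/10·π_2 + 1/5·π_3
  π_2 = 3/10·π_0 + 3/10·π_1 + 2/5·π_2 + 3/10·π_3
  normalize: π_0 + π_1 + π_2 + π_3 = 1
Solving the linear system gives exactly π = [89/369, 64/369, 1/3, 31/123].

π = [0.2412, 0.1734, 0.3333, 0.2520]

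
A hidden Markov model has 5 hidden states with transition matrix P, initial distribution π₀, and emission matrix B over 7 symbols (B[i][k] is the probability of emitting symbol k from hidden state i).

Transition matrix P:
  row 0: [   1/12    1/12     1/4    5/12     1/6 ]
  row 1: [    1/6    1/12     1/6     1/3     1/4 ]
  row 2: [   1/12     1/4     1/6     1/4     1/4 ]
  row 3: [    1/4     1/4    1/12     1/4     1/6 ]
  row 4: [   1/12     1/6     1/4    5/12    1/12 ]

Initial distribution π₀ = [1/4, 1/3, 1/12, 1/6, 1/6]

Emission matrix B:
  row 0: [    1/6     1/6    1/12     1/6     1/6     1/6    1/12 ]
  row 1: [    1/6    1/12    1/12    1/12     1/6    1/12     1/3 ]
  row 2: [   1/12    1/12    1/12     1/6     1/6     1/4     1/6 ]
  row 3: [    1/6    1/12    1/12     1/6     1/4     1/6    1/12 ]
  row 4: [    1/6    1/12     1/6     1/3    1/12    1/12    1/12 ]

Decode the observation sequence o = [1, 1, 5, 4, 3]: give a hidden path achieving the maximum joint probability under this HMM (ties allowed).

path = [0, 3, 0, 3, 4]

t=0: δ = [4.167e-02, 2.778e-02, 6.944e-03, 1.389e-02, 1.389e-02]  (obs o_0=1)
t=1: δ = [7.716e-04, 2.894e-04, 8.681e-04, 1.447e-03, 5.787e-04]  ψ = [1, 0, 0, 0, 0]  (obs o_1=1)
t=2: δ = [6.028e-05, 3.014e-05, 4.823e-05, 6.028e-05, 2.009e-05]  ψ = [3, 3, 0, 3, 3]  (obs o_2=5)
t=3: δ = [2.512e-06, 2.512e-06, 2.512e-06, 6.279e-06, 1.005e-06]  ψ = [3, 3, 0, 0, 2]  (obs o_3=4)
t=4: δ = [2.616e-07, 1.308e-07, 1.047e-07, 2.616e-07, 3.489e-07]  ψ = [3, 3, 0, 3, 3]  (obs o_4=3)
backtrack: best end state = 4; path = [0, 3, 0, 3, 4]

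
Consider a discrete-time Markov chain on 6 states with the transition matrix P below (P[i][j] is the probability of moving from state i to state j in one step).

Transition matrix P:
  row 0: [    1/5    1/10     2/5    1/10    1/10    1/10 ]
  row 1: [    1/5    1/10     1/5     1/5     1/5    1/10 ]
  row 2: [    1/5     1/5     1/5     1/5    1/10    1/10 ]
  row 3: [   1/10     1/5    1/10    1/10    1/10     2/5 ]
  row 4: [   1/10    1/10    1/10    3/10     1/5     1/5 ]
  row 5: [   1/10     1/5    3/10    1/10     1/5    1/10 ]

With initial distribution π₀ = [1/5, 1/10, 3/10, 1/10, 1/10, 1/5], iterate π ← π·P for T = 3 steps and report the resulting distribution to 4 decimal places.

t=0: π = [0.2000, 0.1000, 0.3000, 0.1000, 0.1000, 0.2000]
t=1: π = [0.1600, 0.1600, 0.2400, 0.1600, 0.1400, 0.1400]
t=2: π = [0.1560, 0.1540, 0.2160, 0.1680, 0.1440, 0.1620]
t=3: π = [0.1526, 0.1546, 0.2162, 0.1658, 0.1460, 0.1648]

π = [0.1526, 0.1546, 0.2162, 0.1658, 0.1460, 0.1648]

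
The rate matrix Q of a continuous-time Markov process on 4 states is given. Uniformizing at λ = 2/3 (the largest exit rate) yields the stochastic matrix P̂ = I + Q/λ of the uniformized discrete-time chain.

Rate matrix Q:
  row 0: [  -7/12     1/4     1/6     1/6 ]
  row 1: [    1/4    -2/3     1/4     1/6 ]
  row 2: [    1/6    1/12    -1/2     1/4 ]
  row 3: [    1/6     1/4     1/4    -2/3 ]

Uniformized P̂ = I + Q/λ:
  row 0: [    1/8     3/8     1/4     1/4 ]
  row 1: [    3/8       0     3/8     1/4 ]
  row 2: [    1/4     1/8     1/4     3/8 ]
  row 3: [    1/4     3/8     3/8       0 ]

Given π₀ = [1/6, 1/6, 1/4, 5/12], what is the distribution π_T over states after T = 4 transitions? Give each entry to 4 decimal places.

t=0: π = [0.1667, 0.1667, 0.2500, 0.4167]
t=1: π = [0.2500, 0.2500, 0.3229, 0.1771]
t=2: π = [0.2500, 0.2005, 0.3034, 0.2461]
t=3: π = [0.2438, 0.2240, 0.3058, 0.2264]
t=4: π = [0.2475, 0.2146, 0.3063, 0.2316]

π = [0.2475, 0.2146, 0.3063, 0.2316]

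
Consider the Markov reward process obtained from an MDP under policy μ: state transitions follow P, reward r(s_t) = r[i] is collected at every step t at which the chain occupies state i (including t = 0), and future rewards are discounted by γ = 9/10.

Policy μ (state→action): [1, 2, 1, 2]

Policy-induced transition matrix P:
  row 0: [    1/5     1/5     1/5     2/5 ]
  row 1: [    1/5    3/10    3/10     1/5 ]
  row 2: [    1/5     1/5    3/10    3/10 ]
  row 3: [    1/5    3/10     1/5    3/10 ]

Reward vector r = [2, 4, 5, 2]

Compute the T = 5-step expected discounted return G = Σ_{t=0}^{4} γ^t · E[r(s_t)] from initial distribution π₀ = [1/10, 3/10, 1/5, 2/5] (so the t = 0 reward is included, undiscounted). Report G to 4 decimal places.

t=0: π = [0.1000, 0.3000, 0.2000, 0.4000], E[r] = 3.2000, γ^t·E[r] = 3.200000, running G = 3.200000
t=1: π = [0.2000, 0.2700, 0.2500, 0.2800], E[r] = 3.2900, γ^t·E[r] = 2.961000, running G = 6.161000
t=2: π = [0.2000, 0.2550, 0.2520, 0.2930], E[r] = 3.2660, γ^t·E[r] = 2.645460, running G = 8.806460
t=3: π = [0.2000, 0.2548, 0.2507, 0.2945], E[r] = 3.2617, γ^t·E[r] = 2.377779, running G = 11.184239
t=4: π = [0.2000, 0.2549, 0.2506, 0.2945], E[r] = 3.2615, γ^t·E[r] = 2.139877, running G = 13.324116

G = 13.3241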